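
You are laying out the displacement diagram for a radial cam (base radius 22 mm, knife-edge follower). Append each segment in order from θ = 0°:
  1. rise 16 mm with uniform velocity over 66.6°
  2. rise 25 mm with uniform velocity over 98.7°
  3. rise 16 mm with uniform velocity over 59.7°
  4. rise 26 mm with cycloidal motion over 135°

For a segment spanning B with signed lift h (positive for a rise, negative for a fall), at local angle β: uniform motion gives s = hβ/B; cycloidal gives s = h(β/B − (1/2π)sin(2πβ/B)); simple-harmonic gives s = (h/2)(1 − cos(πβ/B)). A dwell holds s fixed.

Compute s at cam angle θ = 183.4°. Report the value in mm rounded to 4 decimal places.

seg 1 [0°–66.6°] uniform, h=16: full span → s += 16 → s = 16.0000
seg 2 [66.6°–165.3°] uniform, h=25: full span → s += 25 → s = 41.0000
seg 3 [165.3°–225°] uniform, h=16: θ=183.4° here. β=18.1, B=59.7. 16·18.1/59.7 = 4.8509 → s = 45.8509

45.8509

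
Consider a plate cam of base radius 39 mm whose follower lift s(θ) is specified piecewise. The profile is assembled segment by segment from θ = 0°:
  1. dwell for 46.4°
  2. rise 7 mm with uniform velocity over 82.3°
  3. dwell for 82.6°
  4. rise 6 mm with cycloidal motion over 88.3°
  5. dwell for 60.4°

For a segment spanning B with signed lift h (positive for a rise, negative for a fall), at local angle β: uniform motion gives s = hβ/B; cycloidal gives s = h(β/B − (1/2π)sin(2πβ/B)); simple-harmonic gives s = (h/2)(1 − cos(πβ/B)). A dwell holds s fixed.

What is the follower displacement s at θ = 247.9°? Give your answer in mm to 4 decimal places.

seg 1 [0°–46.4°] dwell: s stays 0.0000
seg 2 [46.4°–128.7°] uniform, h=7: full span → s += 7 → s = 7.0000
seg 3 [128.7°–211.3°] dwell: s stays 7.0000
seg 4 [211.3°–299.6°] cycloidal, h=6: θ=247.9° here. β=36.6, B=88.3. 6·(0.4145 − sin(2π·0.4145)/(2π)) = 1.9983 → s = 8.9983

8.9983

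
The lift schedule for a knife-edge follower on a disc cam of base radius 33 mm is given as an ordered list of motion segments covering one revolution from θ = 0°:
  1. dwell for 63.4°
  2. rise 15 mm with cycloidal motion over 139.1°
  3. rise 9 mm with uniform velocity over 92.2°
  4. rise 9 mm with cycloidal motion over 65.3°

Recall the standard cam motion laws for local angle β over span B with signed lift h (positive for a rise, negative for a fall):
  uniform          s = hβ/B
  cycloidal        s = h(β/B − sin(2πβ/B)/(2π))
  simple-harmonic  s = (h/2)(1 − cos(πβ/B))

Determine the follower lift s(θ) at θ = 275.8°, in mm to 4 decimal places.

seg 1 [0°–63.4°] dwell: s stays 0.0000
seg 2 [63.4°–202.5°] cycloidal, h=15: full span → s += 15 → s = 15.0000
seg 3 [202.5°–294.7°] uniform, h=9: θ=275.8° here. β=73.3, B=92.2. 9·73.3/92.2 = 7.1551 → s = 22.1551

22.1551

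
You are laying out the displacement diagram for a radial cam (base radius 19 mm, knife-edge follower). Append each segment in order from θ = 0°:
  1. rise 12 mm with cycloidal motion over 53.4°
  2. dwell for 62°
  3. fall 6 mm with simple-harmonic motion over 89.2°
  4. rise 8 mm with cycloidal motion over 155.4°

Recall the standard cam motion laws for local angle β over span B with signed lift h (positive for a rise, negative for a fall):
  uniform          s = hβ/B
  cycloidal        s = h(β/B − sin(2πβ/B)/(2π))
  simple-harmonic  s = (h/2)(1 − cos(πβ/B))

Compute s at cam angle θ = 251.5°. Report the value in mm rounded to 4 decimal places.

seg 1 [0°–53.4°] cycloidal, h=12: full span → s += 12 → s = 12.0000
seg 2 [53.4°–115.4°] dwell: s stays 12.0000
seg 3 [115.4°–204.6°] simple-harmonic, h=-6: full span → s += -6 → s = 6.0000
seg 4 [204.6°–360°] cycloidal, h=8: θ=251.5° here. β=46.9, B=155.4. 8·(0.3018 − sin(2π·0.3018)/(2π)) = 1.2080 → s = 7.2080

7.2080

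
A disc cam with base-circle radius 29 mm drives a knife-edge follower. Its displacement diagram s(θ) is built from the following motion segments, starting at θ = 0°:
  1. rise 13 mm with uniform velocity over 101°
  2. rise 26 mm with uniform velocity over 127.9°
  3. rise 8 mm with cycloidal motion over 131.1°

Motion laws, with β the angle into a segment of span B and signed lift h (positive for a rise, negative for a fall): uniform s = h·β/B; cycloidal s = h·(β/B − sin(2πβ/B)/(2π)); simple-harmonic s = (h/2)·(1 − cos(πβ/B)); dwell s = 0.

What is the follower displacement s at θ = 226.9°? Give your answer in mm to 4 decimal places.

seg 1 [0°–101°] uniform, h=13: full span → s += 13 → s = 13.0000
seg 2 [101°–228.9°] uniform, h=26: θ=226.9° here. β=125.9, B=127.9. 26·125.9/127.9 = 25.5934 → s = 38.5934

38.5934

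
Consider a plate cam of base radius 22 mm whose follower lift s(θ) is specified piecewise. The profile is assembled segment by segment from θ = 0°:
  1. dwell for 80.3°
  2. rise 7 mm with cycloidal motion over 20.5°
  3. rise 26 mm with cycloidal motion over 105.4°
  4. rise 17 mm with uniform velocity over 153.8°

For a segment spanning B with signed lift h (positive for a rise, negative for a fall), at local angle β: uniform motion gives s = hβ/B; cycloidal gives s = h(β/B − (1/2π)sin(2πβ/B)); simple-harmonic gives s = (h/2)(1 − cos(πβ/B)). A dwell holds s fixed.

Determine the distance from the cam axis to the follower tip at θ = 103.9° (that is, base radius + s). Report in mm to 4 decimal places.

seg 1 [0°–80.3°] dwell: s stays 0.0000
seg 2 [80.3°–100.8°] cycloidal, h=7: full span → s += 7 → s = 7.0000
seg 3 [100.8°–206.2°] cycloidal, h=26: θ=103.9° here. β=3.1, B=105.4. 26·(0.0294 − sin(2π·0.0294)/(2π)) = 0.0043 → s = 7.0043
radial distance = base radius + s = 22 + 7.0043 = 29.0043

29.0043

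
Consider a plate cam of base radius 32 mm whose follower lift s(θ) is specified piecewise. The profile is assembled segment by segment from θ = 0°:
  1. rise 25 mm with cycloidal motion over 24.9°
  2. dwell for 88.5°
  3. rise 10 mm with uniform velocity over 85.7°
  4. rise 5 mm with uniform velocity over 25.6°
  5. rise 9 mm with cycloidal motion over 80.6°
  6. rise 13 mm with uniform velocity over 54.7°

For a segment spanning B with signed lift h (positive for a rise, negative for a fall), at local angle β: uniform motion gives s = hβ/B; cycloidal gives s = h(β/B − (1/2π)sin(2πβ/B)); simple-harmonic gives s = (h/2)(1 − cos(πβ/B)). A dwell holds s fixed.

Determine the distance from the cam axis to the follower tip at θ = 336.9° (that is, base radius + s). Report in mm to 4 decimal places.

seg 1 [0°–24.9°] cycloidal, h=25: full span → s += 25 → s = 25.0000
seg 2 [24.9°–113.4°] dwell: s stays 25.0000
seg 3 [113.4°–199.1°] uniform, h=10: full span → s += 10 → s = 35.0000
seg 4 [199.1°–224.7°] uniform, h=5: full span → s += 5 → s = 40.0000
seg 5 [224.7°–305.3°] cycloidal, h=9: full span → s += 9 → s = 49.0000
seg 6 [305.3°–360°] uniform, h=13: θ=336.9° here. β=31.6, B=54.7. 13·31.6/54.7 = 7.5101 → s = 56.5101
radial distance = base radius + s = 32 + 56.5101 = 88.5101

88.5101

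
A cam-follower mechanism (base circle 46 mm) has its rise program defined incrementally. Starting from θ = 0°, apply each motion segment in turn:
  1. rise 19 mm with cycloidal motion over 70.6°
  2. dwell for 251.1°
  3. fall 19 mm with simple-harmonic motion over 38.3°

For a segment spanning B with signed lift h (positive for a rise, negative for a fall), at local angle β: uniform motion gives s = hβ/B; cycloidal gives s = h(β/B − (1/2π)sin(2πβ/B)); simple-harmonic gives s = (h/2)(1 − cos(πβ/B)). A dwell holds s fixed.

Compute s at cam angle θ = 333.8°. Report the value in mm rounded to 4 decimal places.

seg 1 [0°–70.6°] cycloidal, h=19: full span → s += 19 → s = 19.0000
seg 2 [70.6°–321.7°] dwell: s stays 19.0000
seg 3 [321.7°–360°] simple-harmonic, h=-19: θ=333.8° here. β=12.1, B=38.3. -19/2·(1 − cos(π·0.3159)) = -4.3074 → s = 14.6926

14.6926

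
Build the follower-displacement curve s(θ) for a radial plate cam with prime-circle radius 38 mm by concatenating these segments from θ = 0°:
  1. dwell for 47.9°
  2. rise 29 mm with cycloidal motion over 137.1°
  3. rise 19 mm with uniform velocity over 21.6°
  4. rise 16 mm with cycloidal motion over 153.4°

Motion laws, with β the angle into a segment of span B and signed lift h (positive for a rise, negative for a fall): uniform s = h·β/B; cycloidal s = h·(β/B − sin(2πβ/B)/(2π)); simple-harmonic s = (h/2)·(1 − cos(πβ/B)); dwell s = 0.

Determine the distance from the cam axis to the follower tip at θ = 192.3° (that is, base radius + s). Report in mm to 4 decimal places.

seg 1 [0°–47.9°] dwell: s stays 0.0000
seg 2 [47.9°–185°] cycloidal, h=29: full span → s += 29 → s = 29.0000
seg 3 [185°–206.6°] uniform, h=19: θ=192.3° here. β=7.3, B=21.6. 19·7.3/21.6 = 6.4213 → s = 35.4213
radial distance = base radius + s = 38 + 35.4213 = 73.4213

73.4213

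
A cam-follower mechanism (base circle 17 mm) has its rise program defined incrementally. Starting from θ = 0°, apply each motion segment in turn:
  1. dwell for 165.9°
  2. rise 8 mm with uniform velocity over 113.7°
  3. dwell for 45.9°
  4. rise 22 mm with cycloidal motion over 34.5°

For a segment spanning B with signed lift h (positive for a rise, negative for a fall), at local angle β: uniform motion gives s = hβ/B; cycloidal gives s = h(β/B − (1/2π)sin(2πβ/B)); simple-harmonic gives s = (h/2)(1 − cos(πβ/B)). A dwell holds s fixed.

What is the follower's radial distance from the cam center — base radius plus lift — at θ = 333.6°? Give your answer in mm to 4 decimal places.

seg 1 [0°–165.9°] dwell: s stays 0.0000
seg 2 [165.9°–279.6°] uniform, h=8: full span → s += 8 → s = 8.0000
seg 3 [279.6°–325.5°] dwell: s stays 8.0000
seg 4 [325.5°–360°] cycloidal, h=22: θ=333.6° here. β=8.1, B=34.5. 22·(0.2348 − sin(2π·0.2348)/(2π)) = 1.6798 → s = 9.6798
radial distance = base radius + s = 17 + 9.6798 = 26.6798

26.6798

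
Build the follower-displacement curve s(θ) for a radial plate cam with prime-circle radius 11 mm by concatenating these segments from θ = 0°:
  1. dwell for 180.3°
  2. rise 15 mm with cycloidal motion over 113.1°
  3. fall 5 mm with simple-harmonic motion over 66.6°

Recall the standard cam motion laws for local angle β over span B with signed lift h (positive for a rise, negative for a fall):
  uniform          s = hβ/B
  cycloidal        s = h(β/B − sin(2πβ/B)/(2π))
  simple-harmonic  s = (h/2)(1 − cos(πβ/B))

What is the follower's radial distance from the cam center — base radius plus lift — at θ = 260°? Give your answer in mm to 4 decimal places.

seg 1 [0°–180.3°] dwell: s stays 0.0000
seg 2 [180.3°–293.4°] cycloidal, h=15: θ=260° here. β=79.7, B=113.1. 15·(0.7047 − sin(2π·0.7047)/(2π)) = 12.8615 → s = 12.8615
radial distance = base radius + s = 11 + 12.8615 = 23.8615

23.8615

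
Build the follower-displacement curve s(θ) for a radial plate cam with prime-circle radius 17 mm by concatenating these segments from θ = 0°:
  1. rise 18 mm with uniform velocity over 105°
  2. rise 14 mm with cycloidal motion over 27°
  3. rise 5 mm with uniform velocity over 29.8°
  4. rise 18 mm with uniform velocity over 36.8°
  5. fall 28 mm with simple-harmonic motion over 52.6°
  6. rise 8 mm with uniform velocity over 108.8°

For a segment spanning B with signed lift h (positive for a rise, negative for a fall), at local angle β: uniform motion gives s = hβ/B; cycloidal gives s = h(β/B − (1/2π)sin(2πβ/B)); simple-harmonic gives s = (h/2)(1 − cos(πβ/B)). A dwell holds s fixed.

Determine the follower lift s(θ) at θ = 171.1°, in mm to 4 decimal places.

seg 1 [0°–105°] uniform, h=18: full span → s += 18 → s = 18.0000
seg 2 [105°–132°] cycloidal, h=14: full span → s += 14 → s = 32.0000
seg 3 [132°–161.8°] uniform, h=5: full span → s += 5 → s = 37.0000
seg 4 [161.8°–198.6°] uniform, h=18: θ=171.1° here. β=9.3, B=36.8. 18·9.3/36.8 = 4.5489 → s = 41.5489

41.5489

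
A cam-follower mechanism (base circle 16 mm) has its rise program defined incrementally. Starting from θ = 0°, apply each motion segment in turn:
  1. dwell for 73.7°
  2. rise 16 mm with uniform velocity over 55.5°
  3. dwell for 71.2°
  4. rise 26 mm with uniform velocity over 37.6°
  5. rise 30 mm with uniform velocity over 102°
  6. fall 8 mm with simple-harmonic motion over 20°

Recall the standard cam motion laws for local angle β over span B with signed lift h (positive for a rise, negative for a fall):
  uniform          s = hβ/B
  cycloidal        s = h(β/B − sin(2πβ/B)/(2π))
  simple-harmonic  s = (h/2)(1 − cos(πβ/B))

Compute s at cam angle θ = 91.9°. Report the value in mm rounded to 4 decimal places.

seg 1 [0°–73.7°] dwell: s stays 0.0000
seg 2 [73.7°–129.2°] uniform, h=16: θ=91.9° here. β=18.2, B=55.5. 16·18.2/55.5 = 5.2468 → s = 5.2468

5.2468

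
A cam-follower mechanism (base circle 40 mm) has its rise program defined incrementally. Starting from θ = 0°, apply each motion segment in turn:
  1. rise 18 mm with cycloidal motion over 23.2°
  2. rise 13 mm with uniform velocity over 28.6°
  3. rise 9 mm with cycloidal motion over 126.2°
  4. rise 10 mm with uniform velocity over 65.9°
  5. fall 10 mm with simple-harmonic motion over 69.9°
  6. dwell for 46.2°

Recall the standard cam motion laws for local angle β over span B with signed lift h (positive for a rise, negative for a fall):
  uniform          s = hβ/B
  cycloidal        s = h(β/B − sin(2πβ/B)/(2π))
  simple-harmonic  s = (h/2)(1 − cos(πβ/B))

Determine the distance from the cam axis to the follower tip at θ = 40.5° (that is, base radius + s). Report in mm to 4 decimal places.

seg 1 [0°–23.2°] cycloidal, h=18: full span → s += 18 → s = 18.0000
seg 2 [23.2°–51.8°] uniform, h=13: θ=40.5° here. β=17.3, B=28.6. 13·17.3/28.6 = 7.8636 → s = 25.8636
radial distance = base radius + s = 40 + 25.8636 = 65.8636

65.8636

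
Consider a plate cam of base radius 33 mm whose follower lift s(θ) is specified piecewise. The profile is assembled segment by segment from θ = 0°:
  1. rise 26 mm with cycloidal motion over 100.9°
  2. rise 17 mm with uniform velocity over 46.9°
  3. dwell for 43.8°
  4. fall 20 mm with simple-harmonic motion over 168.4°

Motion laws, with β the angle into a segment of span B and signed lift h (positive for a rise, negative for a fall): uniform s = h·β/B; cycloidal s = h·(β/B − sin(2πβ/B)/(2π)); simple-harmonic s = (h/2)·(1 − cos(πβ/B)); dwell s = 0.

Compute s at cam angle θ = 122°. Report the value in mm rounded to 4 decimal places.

seg 1 [0°–100.9°] cycloidal, h=26: full span → s += 26 → s = 26.0000
seg 2 [100.9°–147.8°] uniform, h=17: θ=122° here. β=21.1, B=46.9. 17·21.1/46.9 = 7.6482 → s = 33.6482

33.6482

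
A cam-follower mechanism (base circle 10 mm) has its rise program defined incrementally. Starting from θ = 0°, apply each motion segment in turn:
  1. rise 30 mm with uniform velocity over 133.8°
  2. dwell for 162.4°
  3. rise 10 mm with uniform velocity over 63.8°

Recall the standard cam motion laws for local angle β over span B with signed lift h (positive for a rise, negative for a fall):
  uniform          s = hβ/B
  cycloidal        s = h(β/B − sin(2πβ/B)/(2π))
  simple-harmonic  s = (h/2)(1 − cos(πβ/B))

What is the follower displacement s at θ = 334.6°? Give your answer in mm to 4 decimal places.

seg 1 [0°–133.8°] uniform, h=30: full span → s += 30 → s = 30.0000
seg 2 [133.8°–296.2°] dwell: s stays 30.0000
seg 3 [296.2°–360°] uniform, h=10: θ=334.6° here. β=38.4, B=63.8. 10·38.4/63.8 = 6.0188 → s = 36.0188

36.0188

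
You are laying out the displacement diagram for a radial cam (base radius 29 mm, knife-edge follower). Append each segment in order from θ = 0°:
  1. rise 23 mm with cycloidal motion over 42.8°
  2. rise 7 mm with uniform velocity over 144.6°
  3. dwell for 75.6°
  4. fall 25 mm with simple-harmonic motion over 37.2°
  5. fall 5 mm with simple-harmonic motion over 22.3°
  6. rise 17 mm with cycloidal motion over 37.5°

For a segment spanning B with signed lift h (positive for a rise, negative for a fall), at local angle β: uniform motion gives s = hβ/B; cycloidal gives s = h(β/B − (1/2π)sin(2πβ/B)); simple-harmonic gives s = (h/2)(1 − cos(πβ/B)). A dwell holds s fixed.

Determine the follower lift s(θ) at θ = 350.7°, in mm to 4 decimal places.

seg 1 [0°–42.8°] cycloidal, h=23: full span → s += 23 → s = 23.0000
seg 2 [42.8°–187.4°] uniform, h=7: full span → s += 7 → s = 30.0000
seg 3 [187.4°–263°] dwell: s stays 30.0000
seg 4 [263°–300.2°] simple-harmonic, h=-25: full span → s += -25 → s = 5.0000
seg 5 [300.2°–322.5°] simple-harmonic, h=-5: full span → s += -5 → s = 0.0000
seg 6 [322.5°–360°] cycloidal, h=17: θ=350.7° here. β=28.2, B=37.5. 17·(0.7520 − sin(2π·0.7520)/(2π)) = 15.4894 → s = 15.4894

15.4894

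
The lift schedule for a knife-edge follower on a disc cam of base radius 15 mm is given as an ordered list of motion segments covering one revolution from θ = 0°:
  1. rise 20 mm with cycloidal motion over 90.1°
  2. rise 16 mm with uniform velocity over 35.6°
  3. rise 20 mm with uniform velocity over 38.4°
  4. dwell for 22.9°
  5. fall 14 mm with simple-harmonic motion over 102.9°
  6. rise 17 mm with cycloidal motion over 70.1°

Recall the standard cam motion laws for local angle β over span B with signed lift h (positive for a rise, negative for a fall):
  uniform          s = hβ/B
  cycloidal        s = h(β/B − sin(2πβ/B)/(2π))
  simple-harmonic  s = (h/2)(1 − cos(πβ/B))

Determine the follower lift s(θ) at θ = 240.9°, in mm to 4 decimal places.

seg 1 [0°–90.1°] cycloidal, h=20: full span → s += 20 → s = 20.0000
seg 2 [90.1°–125.7°] uniform, h=16: full span → s += 16 → s = 36.0000
seg 3 [125.7°–164.1°] uniform, h=20: full span → s += 20 → s = 56.0000
seg 4 [164.1°–187°] dwell: s stays 56.0000
seg 5 [187°–289.9°] simple-harmonic, h=-14: θ=240.9° here. β=53.9, B=102.9. -14/2·(1 − cos(π·0.5238)) = -7.5231 → s = 48.4769

48.4769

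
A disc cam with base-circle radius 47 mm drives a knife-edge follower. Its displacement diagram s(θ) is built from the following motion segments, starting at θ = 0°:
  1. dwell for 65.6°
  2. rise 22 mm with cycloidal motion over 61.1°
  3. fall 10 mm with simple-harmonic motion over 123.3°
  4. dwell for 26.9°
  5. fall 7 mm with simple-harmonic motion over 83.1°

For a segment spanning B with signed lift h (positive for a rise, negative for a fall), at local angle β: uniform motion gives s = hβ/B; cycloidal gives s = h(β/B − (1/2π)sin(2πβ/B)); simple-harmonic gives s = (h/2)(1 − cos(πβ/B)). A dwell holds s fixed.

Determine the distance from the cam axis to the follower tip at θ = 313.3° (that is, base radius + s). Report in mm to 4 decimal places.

seg 1 [0°–65.6°] dwell: s stays 0.0000
seg 2 [65.6°–126.7°] cycloidal, h=22: full span → s += 22 → s = 22.0000
seg 3 [126.7°–250°] simple-harmonic, h=-10: full span → s += -10 → s = 12.0000
seg 4 [250°–276.9°] dwell: s stays 12.0000
seg 5 [276.9°–360°] simple-harmonic, h=-7: θ=313.3° here. β=36.4, B=83.1. -7/2·(1 − cos(π·0.4380)) = -2.8229 → s = 9.1771
radial distance = base radius + s = 47 + 9.1771 = 56.1771

56.1771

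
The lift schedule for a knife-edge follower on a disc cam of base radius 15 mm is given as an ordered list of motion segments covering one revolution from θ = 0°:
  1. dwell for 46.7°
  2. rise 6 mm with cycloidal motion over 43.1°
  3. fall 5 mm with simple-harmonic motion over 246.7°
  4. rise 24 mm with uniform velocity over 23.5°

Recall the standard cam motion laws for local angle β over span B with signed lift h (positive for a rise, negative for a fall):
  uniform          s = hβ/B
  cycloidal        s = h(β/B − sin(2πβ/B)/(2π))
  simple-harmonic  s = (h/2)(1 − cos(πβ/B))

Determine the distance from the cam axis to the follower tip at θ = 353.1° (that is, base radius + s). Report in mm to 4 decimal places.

seg 1 [0°–46.7°] dwell: s stays 0.0000
seg 2 [46.7°–89.8°] cycloidal, h=6: full span → s += 6 → s = 6.0000
seg 3 [89.8°–336.5°] simple-harmonic, h=-5: full span → s += -5 → s = 1.0000
seg 4 [336.5°–360°] uniform, h=24: θ=353.1° here. β=16.6, B=23.5. 24·16.6/23.5 = 16.9532 → s = 17.9532
radial distance = base radius + s = 15 + 17.9532 = 32.9532

32.9532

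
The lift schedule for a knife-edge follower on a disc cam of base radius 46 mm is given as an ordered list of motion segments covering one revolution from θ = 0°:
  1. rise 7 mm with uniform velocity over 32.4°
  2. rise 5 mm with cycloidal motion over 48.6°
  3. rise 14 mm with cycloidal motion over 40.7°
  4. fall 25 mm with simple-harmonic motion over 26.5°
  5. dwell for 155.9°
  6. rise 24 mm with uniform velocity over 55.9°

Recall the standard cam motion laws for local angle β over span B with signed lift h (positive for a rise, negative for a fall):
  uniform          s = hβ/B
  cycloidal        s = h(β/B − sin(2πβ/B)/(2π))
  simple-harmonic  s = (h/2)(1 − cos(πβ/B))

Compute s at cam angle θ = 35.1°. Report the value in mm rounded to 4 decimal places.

seg 1 [0°–32.4°] uniform, h=7: full span → s += 7 → s = 7.0000
seg 2 [32.4°–81°] cycloidal, h=5: θ=35.1° here. β=2.7, B=48.6. 5·(0.0556 − sin(2π·0.0556)/(2π)) = 0.0056 → s = 7.0056

7.0056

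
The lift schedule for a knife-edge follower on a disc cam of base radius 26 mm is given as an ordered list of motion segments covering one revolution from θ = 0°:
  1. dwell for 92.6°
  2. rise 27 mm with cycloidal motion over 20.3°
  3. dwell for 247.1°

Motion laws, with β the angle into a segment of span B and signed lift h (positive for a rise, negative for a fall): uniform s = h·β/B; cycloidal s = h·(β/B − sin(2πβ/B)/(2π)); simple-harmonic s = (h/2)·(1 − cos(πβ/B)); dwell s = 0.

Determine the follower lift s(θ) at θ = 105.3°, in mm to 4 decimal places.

seg 1 [0°–92.6°] dwell: s stays 0.0000
seg 2 [92.6°–112.9°] cycloidal, h=27: θ=105.3° here. β=12.7, B=20.3. 27·(0.6256 − sin(2π·0.6256)/(2π)) = 19.9419 → s = 19.9419

19.9419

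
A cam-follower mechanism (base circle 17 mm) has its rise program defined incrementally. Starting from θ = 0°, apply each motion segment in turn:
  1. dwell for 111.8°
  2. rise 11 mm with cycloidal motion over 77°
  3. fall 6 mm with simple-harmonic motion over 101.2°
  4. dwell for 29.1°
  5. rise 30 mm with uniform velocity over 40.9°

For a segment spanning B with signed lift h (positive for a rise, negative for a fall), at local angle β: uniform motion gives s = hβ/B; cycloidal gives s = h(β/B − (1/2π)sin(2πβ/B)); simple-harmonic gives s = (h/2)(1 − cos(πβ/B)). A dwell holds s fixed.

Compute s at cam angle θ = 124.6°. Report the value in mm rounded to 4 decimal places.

seg 1 [0°–111.8°] dwell: s stays 0.0000
seg 2 [111.8°–188.8°] cycloidal, h=11: θ=124.6° here. β=12.8, B=77. 11·(0.1662 − sin(2π·0.1662)/(2π)) = 0.3148 → s = 0.3148

0.3148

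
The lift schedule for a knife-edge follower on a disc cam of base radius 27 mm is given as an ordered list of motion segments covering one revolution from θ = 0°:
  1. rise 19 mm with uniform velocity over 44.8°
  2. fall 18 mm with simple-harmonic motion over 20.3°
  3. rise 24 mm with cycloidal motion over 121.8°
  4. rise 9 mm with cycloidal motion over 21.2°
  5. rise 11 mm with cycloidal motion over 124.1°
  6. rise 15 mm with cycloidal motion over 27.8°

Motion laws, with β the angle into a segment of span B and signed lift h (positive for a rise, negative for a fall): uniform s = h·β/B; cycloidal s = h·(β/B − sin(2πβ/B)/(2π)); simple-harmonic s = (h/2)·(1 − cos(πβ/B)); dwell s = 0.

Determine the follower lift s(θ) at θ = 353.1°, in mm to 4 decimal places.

seg 1 [0°–44.8°] uniform, h=19: full span → s += 19 → s = 19.0000
seg 2 [44.8°–65.1°] simple-harmonic, h=-18: full span → s += -18 → s = 1.0000
seg 3 [65.1°–186.9°] cycloidal, h=24: full span → s += 24 → s = 25.0000
seg 4 [186.9°–208.1°] cycloidal, h=9: full span → s += 9 → s = 34.0000
seg 5 [208.1°–332.2°] cycloidal, h=11: full span → s += 11 → s = 45.0000
seg 6 [332.2°–360°] cycloidal, h=15: θ=353.1° here. β=20.9, B=27.8. 15·(0.7518 − sin(2π·0.7518)/(2π)) = 13.6642 → s = 58.6642

58.6642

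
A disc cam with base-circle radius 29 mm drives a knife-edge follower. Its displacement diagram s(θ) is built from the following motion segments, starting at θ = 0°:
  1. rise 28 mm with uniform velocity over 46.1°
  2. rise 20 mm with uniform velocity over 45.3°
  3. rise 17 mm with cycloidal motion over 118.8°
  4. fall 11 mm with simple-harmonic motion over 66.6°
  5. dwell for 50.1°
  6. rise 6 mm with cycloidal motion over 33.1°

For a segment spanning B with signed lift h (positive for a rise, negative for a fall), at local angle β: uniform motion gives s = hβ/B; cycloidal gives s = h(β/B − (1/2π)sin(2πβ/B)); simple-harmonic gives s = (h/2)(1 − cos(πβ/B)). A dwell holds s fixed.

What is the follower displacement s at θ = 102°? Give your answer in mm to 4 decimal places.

seg 1 [0°–46.1°] uniform, h=28: full span → s += 28 → s = 28.0000
seg 2 [46.1°–91.4°] uniform, h=20: full span → s += 20 → s = 48.0000
seg 3 [91.4°–210.2°] cycloidal, h=17: θ=102° here. β=10.6, B=118.8. 17·(0.0892 − sin(2π·0.0892)/(2π)) = 0.0782 → s = 48.0782

48.0782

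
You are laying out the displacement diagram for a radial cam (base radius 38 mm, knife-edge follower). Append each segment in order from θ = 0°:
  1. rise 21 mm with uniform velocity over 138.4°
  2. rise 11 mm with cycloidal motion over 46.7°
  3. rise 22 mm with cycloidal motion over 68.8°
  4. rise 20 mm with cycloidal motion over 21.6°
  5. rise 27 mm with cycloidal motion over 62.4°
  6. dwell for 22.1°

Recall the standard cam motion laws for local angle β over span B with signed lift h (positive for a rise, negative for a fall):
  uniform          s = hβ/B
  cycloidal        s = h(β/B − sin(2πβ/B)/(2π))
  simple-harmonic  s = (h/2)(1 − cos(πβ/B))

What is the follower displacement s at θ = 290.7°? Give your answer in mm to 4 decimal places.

seg 1 [0°–138.4°] uniform, h=21: full span → s += 21 → s = 21.0000
seg 2 [138.4°–185.1°] cycloidal, h=11: full span → s += 11 → s = 32.0000
seg 3 [185.1°–253.9°] cycloidal, h=22: full span → s += 22 → s = 54.0000
seg 4 [253.9°–275.5°] cycloidal, h=20: full span → s += 20 → s = 74.0000
seg 5 [275.5°–337.9°] cycloidal, h=27: θ=290.7° here. β=15.2, B=62.4. 27·(0.2436 − sin(2π·0.2436)/(2π)) = 2.2832 → s = 76.2832

76.2832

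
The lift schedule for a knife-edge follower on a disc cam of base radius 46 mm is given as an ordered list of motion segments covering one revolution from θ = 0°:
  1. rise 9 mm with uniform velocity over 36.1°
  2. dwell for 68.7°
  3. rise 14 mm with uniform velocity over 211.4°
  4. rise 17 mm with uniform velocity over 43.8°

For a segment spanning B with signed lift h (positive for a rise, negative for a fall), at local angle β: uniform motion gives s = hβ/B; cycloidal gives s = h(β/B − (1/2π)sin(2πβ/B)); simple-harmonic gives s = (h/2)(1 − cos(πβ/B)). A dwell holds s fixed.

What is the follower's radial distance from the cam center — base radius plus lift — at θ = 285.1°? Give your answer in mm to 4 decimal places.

seg 1 [0°–36.1°] uniform, h=9: full span → s += 9 → s = 9.0000
seg 2 [36.1°–104.8°] dwell: s stays 9.0000
seg 3 [104.8°–316.2°] uniform, h=14: θ=285.1° here. β=180.3, B=211.4. 14·180.3/211.4 = 11.9404 → s = 20.9404
radial distance = base radius + s = 46 + 20.9404 = 66.9404

66.9404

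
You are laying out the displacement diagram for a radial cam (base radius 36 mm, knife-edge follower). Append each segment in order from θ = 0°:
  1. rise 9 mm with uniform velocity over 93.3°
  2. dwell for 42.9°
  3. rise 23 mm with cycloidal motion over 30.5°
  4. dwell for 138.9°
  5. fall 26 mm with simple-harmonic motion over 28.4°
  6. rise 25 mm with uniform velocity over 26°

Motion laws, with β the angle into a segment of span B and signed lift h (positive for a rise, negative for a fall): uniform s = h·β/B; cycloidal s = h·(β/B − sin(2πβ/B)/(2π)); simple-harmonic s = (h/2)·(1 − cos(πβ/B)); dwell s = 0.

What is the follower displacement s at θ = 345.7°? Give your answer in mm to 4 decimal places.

seg 1 [0°–93.3°] uniform, h=9: full span → s += 9 → s = 9.0000
seg 2 [93.3°–136.2°] dwell: s stays 9.0000
seg 3 [136.2°–166.7°] cycloidal, h=23: full span → s += 23 → s = 32.0000
seg 4 [166.7°–305.6°] dwell: s stays 32.0000
seg 5 [305.6°–334°] simple-harmonic, h=-26: full span → s += -26 → s = 6.0000
seg 6 [334°–360°] uniform, h=25: θ=345.7° here. β=11.7, B=26. 25·11.7/26 = 11.2500 → s = 17.2500

17.2500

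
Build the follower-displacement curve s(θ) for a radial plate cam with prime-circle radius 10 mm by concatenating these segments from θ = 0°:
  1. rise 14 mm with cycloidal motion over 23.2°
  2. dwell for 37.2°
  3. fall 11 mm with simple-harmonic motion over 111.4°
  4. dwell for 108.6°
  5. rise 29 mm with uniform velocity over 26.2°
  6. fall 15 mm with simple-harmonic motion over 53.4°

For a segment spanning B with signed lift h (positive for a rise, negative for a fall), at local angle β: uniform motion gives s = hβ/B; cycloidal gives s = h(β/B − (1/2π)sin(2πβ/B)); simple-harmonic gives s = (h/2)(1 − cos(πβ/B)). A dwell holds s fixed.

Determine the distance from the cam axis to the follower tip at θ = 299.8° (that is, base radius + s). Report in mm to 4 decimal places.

seg 1 [0°–23.2°] cycloidal, h=14: full span → s += 14 → s = 14.0000
seg 2 [23.2°–60.4°] dwell: s stays 14.0000
seg 3 [60.4°–171.8°] simple-harmonic, h=-11: full span → s += -11 → s = 3.0000
seg 4 [171.8°–280.4°] dwell: s stays 3.0000
seg 5 [280.4°–306.6°] uniform, h=29: θ=299.8° here. β=19.4, B=26.2. 29·19.4/26.2 = 21.4733 → s = 24.4733
radial distance = base radius + s = 10 + 24.4733 = 34.4733

34.4733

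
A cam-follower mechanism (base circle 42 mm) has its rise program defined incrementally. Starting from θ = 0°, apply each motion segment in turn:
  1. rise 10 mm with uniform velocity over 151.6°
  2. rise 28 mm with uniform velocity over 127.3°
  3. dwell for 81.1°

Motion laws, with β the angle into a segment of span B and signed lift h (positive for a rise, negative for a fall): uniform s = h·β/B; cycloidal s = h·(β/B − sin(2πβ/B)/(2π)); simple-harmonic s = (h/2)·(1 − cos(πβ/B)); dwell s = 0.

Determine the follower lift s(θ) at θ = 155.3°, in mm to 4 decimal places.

seg 1 [0°–151.6°] uniform, h=10: full span → s += 10 → s = 10.0000
seg 2 [151.6°–278.9°] uniform, h=28: θ=155.3° here. β=3.7, B=127.3. 28·3.7/127.3 = 0.8138 → s = 10.8138

10.8138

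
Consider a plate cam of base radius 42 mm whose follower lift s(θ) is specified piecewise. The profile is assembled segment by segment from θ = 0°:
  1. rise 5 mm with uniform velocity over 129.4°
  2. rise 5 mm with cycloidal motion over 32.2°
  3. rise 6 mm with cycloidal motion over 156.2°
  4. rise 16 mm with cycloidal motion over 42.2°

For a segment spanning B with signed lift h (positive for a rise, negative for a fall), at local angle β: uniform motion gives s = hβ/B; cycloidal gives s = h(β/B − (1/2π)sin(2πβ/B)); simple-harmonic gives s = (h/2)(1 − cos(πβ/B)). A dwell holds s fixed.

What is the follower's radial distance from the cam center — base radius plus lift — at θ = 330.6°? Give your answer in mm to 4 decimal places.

seg 1 [0°–129.4°] uniform, h=5: full span → s += 5 → s = 5.0000
seg 2 [129.4°–161.6°] cycloidal, h=5: full span → s += 5 → s = 10.0000
seg 3 [161.6°–317.8°] cycloidal, h=6: full span → s += 6 → s = 16.0000
seg 4 [317.8°–360°] cycloidal, h=16: θ=330.6° here. β=12.8, B=42.2. 16·(0.3033 − sin(2π·0.3033)/(2π)) = 2.4482 → s = 18.4482
radial distance = base radius + s = 42 + 18.4482 = 60.4482

60.4482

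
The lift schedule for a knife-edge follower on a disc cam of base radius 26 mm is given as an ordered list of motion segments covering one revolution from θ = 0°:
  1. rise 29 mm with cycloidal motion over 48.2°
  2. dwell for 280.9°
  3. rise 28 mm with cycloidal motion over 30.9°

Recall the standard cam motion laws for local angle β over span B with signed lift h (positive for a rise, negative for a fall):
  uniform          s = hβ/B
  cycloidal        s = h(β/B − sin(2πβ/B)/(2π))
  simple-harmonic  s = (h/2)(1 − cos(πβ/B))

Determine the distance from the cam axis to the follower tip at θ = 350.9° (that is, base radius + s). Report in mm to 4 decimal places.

seg 1 [0°–48.2°] cycloidal, h=29: full span → s += 29 → s = 29.0000
seg 2 [48.2°–329.1°] dwell: s stays 29.0000
seg 3 [329.1°–360°] cycloidal, h=28: θ=350.9° here. β=21.8, B=30.9. 28·(0.7055 − sin(2π·0.7055)/(2π)) = 24.0373 → s = 53.0373
radial distance = base radius + s = 26 + 53.0373 = 79.0373

79.0373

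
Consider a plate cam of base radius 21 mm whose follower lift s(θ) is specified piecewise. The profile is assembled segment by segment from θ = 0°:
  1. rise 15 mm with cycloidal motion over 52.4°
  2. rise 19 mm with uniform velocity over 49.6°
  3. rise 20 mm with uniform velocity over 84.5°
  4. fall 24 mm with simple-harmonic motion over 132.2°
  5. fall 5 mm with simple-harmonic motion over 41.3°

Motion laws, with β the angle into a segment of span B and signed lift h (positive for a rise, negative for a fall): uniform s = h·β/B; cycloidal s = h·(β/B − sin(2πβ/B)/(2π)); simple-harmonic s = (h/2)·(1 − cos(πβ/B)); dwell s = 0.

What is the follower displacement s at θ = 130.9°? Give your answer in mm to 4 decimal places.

seg 1 [0°–52.4°] cycloidal, h=15: full span → s += 15 → s = 15.0000
seg 2 [52.4°–102°] uniform, h=19: full span → s += 19 → s = 34.0000
seg 3 [102°–186.5°] uniform, h=20: θ=130.9° here. β=28.9, B=84.5. 20·28.9/84.5 = 6.8402 → s = 40.8402

40.8402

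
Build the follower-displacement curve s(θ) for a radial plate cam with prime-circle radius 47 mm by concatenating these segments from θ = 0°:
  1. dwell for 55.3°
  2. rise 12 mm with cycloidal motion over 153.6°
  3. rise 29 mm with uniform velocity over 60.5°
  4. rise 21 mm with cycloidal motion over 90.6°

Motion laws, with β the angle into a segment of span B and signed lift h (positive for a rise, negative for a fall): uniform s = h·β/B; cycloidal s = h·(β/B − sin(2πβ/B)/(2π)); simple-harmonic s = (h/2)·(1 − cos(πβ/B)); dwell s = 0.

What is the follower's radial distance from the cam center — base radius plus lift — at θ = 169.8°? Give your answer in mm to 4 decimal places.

seg 1 [0°–55.3°] dwell: s stays 0.0000
seg 2 [55.3°–208.9°] cycloidal, h=12: θ=169.8° here. β=114.5, B=153.6. 12·(0.7454 − sin(2π·0.7454)/(2π)) = 10.8544 → s = 10.8544
radial distance = base radius + s = 47 + 10.8544 = 57.8544

57.8544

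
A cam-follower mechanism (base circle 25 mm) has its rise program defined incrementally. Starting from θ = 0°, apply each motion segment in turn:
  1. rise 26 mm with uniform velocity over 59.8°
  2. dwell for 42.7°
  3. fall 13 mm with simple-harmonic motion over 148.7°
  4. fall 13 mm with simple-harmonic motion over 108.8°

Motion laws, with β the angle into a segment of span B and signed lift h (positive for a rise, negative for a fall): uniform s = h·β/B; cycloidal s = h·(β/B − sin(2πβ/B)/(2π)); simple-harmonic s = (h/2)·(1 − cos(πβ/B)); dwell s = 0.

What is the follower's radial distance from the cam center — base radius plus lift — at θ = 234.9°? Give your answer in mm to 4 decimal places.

seg 1 [0°–59.8°] uniform, h=26: full span → s += 26 → s = 26.0000
seg 2 [59.8°–102.5°] dwell: s stays 26.0000
seg 3 [102.5°–251.2°] simple-harmonic, h=-13: θ=234.9° here. β=132.4, B=148.7. -13/2·(1 − cos(π·0.8904)) = -12.6184 → s = 13.3816
radial distance = base radius + s = 25 + 13.3816 = 38.3816

38.3816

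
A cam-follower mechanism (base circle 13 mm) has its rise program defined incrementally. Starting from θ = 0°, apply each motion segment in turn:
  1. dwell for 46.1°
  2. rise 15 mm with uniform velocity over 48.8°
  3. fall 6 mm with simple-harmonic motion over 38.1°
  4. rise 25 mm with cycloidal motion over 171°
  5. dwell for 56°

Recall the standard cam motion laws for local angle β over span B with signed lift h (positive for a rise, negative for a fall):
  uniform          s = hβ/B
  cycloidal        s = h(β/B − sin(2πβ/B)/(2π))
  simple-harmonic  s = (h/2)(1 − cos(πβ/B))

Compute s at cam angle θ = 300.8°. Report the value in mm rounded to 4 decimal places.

seg 1 [0°–46.1°] dwell: s stays 0.0000
seg 2 [46.1°–94.9°] uniform, h=15: full span → s += 15 → s = 15.0000
seg 3 [94.9°–133°] simple-harmonic, h=-6: full span → s += -6 → s = 9.0000
seg 4 [133°–304°] cycloidal, h=25: θ=300.8° here. β=167.8, B=171. 25·(0.9813 − sin(2π·0.9813)/(2π)) = 24.9989 → s = 33.9989

33.9989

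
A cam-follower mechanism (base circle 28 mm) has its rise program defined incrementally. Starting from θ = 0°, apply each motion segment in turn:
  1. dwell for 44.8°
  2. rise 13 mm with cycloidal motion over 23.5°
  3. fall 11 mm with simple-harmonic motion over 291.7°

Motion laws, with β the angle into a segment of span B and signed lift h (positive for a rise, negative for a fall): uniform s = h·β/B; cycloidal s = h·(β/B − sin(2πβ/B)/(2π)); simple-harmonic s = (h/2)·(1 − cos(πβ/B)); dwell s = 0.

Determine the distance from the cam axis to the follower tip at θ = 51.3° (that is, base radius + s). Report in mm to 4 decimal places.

seg 1 [0°–44.8°] dwell: s stays 0.0000
seg 2 [44.8°–68.3°] cycloidal, h=13: θ=51.3° here. β=6.5, B=23.5. 13·(0.2766 − sin(2π·0.2766)/(2π)) = 1.5556 → s = 1.5556
radial distance = base radius + s = 28 + 1.5556 = 29.5556

29.5556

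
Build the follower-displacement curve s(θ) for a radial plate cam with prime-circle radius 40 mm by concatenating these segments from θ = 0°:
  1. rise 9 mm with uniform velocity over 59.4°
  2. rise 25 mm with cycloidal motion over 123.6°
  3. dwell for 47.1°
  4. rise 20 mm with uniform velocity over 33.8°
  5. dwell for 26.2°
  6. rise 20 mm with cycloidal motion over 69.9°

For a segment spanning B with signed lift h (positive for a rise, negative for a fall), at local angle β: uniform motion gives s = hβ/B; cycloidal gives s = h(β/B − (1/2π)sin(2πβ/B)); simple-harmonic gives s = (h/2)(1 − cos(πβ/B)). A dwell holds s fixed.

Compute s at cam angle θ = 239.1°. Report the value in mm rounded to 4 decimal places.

seg 1 [0°–59.4°] uniform, h=9: full span → s += 9 → s = 9.0000
seg 2 [59.4°–183°] cycloidal, h=25: full span → s += 25 → s = 34.0000
seg 3 [183°–230.1°] dwell: s stays 34.0000
seg 4 [230.1°–263.9°] uniform, h=20: θ=239.1° here. β=9, B=33.8. 20·9/33.8 = 5.3254 → s = 39.3254

39.3254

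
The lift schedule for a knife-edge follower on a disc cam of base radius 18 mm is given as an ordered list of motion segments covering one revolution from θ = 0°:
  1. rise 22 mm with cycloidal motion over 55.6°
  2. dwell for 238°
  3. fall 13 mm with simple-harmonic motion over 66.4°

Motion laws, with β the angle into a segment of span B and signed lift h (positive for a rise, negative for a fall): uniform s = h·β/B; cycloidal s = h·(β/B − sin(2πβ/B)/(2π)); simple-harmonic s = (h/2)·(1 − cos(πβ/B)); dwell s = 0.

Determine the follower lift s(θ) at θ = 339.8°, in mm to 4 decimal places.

seg 1 [0°–55.6°] cycloidal, h=22: full span → s += 22 → s = 22.0000
seg 2 [55.6°–293.6°] dwell: s stays 22.0000
seg 3 [293.6°–360°] simple-harmonic, h=-13: θ=339.8° here. β=46.2, B=66.4. -13/2·(1 − cos(π·0.6958)) = -10.2506 → s = 11.7494

11.7494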